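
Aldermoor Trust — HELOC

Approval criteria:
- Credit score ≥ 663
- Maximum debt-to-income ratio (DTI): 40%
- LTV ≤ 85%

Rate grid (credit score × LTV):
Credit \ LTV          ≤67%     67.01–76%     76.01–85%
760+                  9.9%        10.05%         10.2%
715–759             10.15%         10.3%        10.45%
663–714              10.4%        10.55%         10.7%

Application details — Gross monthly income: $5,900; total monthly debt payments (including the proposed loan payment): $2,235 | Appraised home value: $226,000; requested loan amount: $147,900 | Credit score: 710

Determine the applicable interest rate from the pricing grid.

10.4%

Credit score 710 ≥ 663; Debt-to-income = 2,235/5,900 = 37.9% — meets 40% limit
LTV = 147,900/226,000 = 65.4% ≤ 85%
Credit 710 → row 663–714; LTV 65.4% → column ≤67%. Grid cell → 10.4%.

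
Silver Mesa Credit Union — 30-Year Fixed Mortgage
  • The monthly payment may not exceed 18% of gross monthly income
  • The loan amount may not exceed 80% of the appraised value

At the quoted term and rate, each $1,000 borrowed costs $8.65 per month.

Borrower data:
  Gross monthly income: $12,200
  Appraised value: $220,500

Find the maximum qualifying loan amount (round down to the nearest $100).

Payment cap: 18% × $12,200 = $2,196/month.
At $8.65 per $1,000, that supports 2,196/8.65 × 1,000 ≈ $253,872 → $253,800.
LTV cap: 80% × $220,500 = $176,400 → $176,400.
Binding constraint: loan-to-value.

$176,400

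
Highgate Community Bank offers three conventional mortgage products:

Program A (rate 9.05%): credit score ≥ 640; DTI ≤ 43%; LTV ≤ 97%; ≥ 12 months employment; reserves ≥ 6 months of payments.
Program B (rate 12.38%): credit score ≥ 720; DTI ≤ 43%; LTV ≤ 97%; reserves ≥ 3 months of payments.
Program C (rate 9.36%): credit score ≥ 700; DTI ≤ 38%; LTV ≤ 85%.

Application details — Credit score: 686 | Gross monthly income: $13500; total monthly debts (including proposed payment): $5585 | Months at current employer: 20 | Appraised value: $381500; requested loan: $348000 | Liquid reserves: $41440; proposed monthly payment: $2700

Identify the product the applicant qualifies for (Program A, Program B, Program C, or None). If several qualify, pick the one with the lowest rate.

Program A

DTI = 5,585/13,500 = 41.4%.
LTV = 348,000/381,500 = 91.2%.
Reserves = 41,440/2,700 = 15.3 months.
Program A: score 686 ≥ 640; DTI 41.4% ≤ 43%; LTV 91.2% ≤ 97%; employment 20 ≥ 12 mo; reserves 15.3 ≥ 6 mo → qualifies.
Program B: score 686 < 720; DTI 41.4% ≤ 43%; LTV 91.2% ≤ 97%; reserves 15.3 ≥ 3 mo → does not qualify.
Program C: score 686 < 700; DTI 41.4% > 38%; LTV 91.2% > 85% → does not qualify.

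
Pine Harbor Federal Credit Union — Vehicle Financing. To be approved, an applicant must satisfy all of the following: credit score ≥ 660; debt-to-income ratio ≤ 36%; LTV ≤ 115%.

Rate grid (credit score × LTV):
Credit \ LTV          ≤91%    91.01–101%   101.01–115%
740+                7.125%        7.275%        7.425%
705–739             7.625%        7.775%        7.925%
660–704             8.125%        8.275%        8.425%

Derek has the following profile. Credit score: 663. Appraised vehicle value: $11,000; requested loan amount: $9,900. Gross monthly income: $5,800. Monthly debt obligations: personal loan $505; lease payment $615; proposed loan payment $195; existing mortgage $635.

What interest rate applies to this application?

8.125%

Credit score 663 ≥ 660; Total monthly debts = (505 + 615 + 195 + 635) = 1,950. Debt-to-income = 1,950/5,800 = 33.6% — meets 36% limit
Loan-to-value = 9,900/11,000 = 90% — pass (115% max)
Row: 663 falls in 660–704. Column: 90% falls in ≤91%. Rate = 8.125%.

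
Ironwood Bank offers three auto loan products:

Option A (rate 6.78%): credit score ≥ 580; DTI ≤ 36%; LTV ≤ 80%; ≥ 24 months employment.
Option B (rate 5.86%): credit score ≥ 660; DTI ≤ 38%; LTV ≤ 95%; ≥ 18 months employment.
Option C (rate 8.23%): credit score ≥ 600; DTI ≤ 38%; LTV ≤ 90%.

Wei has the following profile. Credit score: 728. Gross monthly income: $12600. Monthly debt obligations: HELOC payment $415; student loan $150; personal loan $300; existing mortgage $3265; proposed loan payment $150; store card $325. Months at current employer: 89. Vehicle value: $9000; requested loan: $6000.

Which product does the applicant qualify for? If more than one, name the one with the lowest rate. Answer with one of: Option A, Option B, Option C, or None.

Option B

Total debts = (415 + 150 + 300 + 3,265 + 150 + 325) = 4,605; DTI = 4,605/12,600 = 36.5%.
LTV = 6,000/9,000 = 66.7%.
Option A: score 728 ≥ 580; DTI 36.5% > 36%; LTV 66.7% ≤ 80%; employment 89 ≥ 24 mo → does not qualify.
Option B: score 728 ≥ 660; DTI 36.5% ≤ 38%; LTV 66.7% ≤ 95%; employment 89 ≥ 18 mo → qualifies.
Option C: score 728 ≥ 600; DTI 36.5% ≤ 38%; LTV 66.7% ≤ 90% → qualifies.
Qualifying: Option B, Option C. Lowest rate is 5.86% → Option B.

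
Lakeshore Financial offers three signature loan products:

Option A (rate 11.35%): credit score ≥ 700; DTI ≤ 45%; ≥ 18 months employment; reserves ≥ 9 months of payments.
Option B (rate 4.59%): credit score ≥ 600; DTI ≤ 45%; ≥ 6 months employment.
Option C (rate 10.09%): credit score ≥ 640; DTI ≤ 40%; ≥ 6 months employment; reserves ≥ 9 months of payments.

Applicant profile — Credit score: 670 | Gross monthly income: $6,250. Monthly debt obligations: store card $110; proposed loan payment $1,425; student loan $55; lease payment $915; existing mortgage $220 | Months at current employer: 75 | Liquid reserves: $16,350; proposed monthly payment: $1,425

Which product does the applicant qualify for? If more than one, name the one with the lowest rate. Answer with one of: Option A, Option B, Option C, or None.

Total debts = (110 + 1,425 + 55 + 915 + 220) = 2,725; DTI = 2,725/6,250 = 43.6%.
Reserves = 16,350/1,425 = 11.5 months.
Option A: score 670 < 700; DTI 43.6% ≤ 45%; employment 75 ≥ 18 mo; reserves 11.5 ≥ 9 mo → does not qualify.
Option B: score 670 ≥ 600; DTI 43.6% ≤ 45%; employment 75 ≥ 6 mo → qualifies.
Option C: score 670 ≥ 640; DTI 43.6% > 40%; employment 75 ≥ 6 mo; reserves 11.5 ≥ 9 mo → does not qualify.

Option B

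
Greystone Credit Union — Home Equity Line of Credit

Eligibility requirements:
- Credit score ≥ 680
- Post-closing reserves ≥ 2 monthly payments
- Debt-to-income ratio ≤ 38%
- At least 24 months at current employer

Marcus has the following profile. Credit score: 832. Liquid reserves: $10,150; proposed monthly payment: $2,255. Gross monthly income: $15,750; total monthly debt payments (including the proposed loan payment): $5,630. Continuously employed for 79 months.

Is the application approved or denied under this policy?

Credit score 832 ≥ 680 (meets)
Reserves: 10,150 ÷ 2,255 = 4.5 months (meets 2-month minimum)
DTI: 5,630 ÷ 15,750 = 35.7%, within the 38% cap
Employment 79 ≥ 24 months
All criteria satisfied.

Approved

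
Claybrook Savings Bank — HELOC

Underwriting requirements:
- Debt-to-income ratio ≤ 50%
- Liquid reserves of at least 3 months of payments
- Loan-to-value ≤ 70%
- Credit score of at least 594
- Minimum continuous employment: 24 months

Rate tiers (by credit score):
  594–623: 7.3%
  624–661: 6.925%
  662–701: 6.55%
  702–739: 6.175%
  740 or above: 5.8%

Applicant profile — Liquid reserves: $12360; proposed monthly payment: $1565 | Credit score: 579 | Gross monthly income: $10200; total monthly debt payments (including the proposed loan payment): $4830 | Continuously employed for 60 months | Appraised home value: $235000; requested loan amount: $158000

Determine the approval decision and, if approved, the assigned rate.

Credit score 579 < 594 (below minimum)
Liquid reserves cover 12,360/1,565 = 7.9 months — ≥ 3 required
LTV: 158,000 ÷ 235,000 = 67.2%, within 70% cap
Employment 60 ≥ 24 months
DTI = 4,830/10,200 = 47.4% ≤ 50%
Not all requirements met → denied.

Denied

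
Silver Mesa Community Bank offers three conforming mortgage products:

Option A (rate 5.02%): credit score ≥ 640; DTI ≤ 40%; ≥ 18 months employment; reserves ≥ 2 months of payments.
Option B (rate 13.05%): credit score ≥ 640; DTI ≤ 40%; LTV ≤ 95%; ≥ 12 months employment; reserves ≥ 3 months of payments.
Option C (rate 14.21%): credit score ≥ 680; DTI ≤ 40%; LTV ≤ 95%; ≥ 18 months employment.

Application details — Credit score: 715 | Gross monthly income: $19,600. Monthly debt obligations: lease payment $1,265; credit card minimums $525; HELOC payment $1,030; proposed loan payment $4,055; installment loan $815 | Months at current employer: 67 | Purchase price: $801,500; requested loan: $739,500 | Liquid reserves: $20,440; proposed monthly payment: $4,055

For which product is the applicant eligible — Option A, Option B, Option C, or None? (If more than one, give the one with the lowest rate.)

Total debts = (1,265 + 525 + 1,030 + 4,055 + 815) = 7,690; DTI = 7,690/19,600 = 39.2%.
LTV = 739,500/801,500 = 92.3%.
Reserves = 20,440/4,055 = 5.0 months.
Option A: score 715 ≥ 640; DTI 39.2% ≤ 40%; employment 67 ≥ 18 mo; reserves 5.0 ≥ 2 mo → qualifies.
Option B: score 715 ≥ 640; DTI 39.2% ≤ 40%; LTV 92.3% ≤ 95%; employment 67 ≥ 12 mo; reserves 5.0 ≥ 3 mo → qualifies.
Option C: score 715 ≥ 680; DTI 39.2% ≤ 40%; LTV 92.3% ≤ 95%; employment 67 ≥ 18 mo → qualifies.
Qualifying: Option A, Option B, Option C. Lowest rate is 5.02% → Option A.

Option A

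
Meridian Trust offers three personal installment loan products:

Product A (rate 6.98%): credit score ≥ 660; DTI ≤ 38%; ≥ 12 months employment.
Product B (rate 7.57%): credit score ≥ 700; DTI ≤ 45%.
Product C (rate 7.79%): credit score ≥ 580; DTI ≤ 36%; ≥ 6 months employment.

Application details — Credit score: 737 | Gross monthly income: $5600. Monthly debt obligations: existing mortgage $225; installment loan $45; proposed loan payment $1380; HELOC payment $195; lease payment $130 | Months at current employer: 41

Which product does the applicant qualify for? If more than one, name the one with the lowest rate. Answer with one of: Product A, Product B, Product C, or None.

Product A

Total debts = (225 + 45 + 1,380 + 195 + 130) = 1,975; DTI = 1,975/5,600 = 35.3%.
Product A: score 737 ≥ 660; DTI 35.3% ≤ 38%; employment 41 ≥ 12 mo → qualifies.
Product B: score 737 ≥ 700; DTI 35.3% ≤ 45% → qualifies.
Product C: score 737 ≥ 580; DTI 35.3% ≤ 36%; employment 41 ≥ 6 mo → qualifies.
Qualifying: Product A, Product B, Product C. Lowest rate is 6.98% → Product A.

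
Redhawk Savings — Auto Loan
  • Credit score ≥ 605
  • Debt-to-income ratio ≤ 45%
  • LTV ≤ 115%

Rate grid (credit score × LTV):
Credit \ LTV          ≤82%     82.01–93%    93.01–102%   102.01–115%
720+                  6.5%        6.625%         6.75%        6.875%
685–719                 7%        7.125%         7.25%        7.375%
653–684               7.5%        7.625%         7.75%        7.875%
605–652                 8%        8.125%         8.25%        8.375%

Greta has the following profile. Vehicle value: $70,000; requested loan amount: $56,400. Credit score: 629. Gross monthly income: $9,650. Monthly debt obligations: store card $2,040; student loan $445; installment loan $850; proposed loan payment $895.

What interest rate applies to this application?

8%

Credit score 629 ≥ 605; Total monthly debts = (2,040 + 445 + 850 + 895) = 4,230. DTI = 4,230/9,650 = 43.8% ≤ 45%
LTV = 56,400/70,000 = 80.6% ≤ 115%
Credit 629 → row 605–652; LTV 80.6% → column ≤82%. Grid cell → 8%.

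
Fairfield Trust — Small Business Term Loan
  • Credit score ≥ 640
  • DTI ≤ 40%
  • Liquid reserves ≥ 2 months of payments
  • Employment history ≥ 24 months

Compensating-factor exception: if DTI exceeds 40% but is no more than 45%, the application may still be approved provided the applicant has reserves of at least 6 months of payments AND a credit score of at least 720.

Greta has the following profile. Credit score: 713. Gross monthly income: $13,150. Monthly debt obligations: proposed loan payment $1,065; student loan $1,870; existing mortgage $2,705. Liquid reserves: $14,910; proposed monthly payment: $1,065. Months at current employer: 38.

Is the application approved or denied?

Denied

Credit score 713 ≥ 640 (meets base)
Total debts = (1,065 + 1,870 + 2,705) = 5,640. DTI = 5,640/13,150 = 42.9% > 40% — standard DTI limit exceeded.
Reserves = 14,910/1,065 = 14.0 months ≥ 2
Employment 38 ≥ 24 months
DTI 42.9% is within the 40%–45% exception band; checking compensating factors.
Reserves 14.0 ≥ 6 months; credit score 713 < 720.
Compensating-factor requirement not fully met.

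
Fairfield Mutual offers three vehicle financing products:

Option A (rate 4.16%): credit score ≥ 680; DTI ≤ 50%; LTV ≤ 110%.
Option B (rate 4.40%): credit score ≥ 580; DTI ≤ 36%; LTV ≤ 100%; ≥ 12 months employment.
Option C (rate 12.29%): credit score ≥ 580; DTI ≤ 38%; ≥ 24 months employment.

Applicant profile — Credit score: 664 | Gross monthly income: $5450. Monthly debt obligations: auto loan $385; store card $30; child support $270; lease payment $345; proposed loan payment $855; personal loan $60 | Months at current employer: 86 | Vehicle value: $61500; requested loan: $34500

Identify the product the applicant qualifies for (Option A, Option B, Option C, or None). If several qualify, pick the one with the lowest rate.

Total debts = (385 + 30 + 270 + 345 + 855 + 60) = 1,945; DTI = 1,945/5,450 = 35.7%.
LTV = 34,500/61,500 = 56.1%.
Option A: score 664 < 680; DTI 35.7% ≤ 50%; LTV 56.1% ≤ 110% → does not qualify.
Option B: score 664 ≥ 580; DTI 35.7% ≤ 36%; LTV 56.1% ≤ 100%; employment 86 ≥ 12 mo → qualifies.
Option C: score 664 ≥ 580; DTI 35.7% ≤ 38%; employment 86 ≥ 24 mo → qualifies.
Qualifying: Option B, Option C. Lowest rate is 4.40% → Option B.

Option B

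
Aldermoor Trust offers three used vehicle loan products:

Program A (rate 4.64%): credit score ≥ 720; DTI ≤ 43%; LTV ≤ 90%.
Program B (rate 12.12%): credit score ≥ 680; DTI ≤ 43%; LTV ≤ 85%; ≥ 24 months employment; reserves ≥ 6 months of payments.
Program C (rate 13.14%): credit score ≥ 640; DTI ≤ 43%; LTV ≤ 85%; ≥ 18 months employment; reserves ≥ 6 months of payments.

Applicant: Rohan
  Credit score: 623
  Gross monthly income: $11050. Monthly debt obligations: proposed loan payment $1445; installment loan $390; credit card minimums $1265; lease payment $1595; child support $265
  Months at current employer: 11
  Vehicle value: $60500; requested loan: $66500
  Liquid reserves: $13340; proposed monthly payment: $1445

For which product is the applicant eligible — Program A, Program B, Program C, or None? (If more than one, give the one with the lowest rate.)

None

Total debts = (1,445 + 390 + 1,265 + 1,595 + 265) = 4,960; DTI = 4,960/11,050 = 44.9%.
LTV = 66,500/60,500 = 109.9%.
Reserves = 13,340/1,445 = 9.2 months.
Program A: score 623 < 720; DTI 44.9% > 43%; LTV 109.9% > 90% → does not qualify.
Program B: score 623 < 680; DTI 44.9% > 43%; LTV 109.9% > 85%; employment 11 < 24 mo; reserves 9.2 ≥ 6 mo → does not qualify.
Program C: score 623 < 640; DTI 44.9% > 43%; LTV 109.9% > 85%; employment 11 < 18 mo; reserves 9.2 ≥ 6 mo → does not qualify.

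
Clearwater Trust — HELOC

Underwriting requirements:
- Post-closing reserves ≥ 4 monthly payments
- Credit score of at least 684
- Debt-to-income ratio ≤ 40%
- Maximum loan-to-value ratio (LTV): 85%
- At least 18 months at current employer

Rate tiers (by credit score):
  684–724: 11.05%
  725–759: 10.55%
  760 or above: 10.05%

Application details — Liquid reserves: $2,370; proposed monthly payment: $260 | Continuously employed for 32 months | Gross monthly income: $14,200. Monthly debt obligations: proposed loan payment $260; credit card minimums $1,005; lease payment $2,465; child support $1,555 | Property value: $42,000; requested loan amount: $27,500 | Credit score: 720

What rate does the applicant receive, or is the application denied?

Credit score 720 ≥ 684 (meets minimum)
Reserves: 2,370 ÷ 260 = 9.1 months (meets 4-month minimum)
LTV = 27,500/42,000 = 65.5% ≤ 85%
Total monthly debts = (260 + 1,005 + 2,465 + 1,555) = 5,285. DTI: 5,285 ÷ 14,200 = 37.2%, within the 40% cap
Employment 32 ≥ 18 months
All requirements met. Score 720 falls in the 684–724 tier → 11.05%.

Approved at 11.05%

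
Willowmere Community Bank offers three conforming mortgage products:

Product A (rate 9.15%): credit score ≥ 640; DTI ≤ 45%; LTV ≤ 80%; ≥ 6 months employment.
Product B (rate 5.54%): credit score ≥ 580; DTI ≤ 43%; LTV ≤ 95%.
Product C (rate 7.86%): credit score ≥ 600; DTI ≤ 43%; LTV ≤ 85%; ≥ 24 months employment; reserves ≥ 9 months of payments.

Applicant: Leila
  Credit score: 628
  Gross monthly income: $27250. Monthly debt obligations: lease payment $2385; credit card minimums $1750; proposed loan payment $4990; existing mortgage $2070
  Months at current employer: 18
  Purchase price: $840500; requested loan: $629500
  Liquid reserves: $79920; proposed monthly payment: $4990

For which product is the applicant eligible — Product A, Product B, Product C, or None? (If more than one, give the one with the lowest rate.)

Total debts = (2,385 + 1,750 + 4,990 + 2,070) = 11,195; DTI = 11,195/27,250 = 41.1%.
LTV = 629,500/840,500 = 74.9%.
Reserves = 79,920/4,990 = 16.0 months.
Product A: score 628 < 640; DTI 41.1% ≤ 45%; LTV 74.9% ≤ 80%; employment 18 ≥ 6 mo → does not qualify.
Product B: score 628 ≥ 580; DTI 41.1% ≤ 43%; LTV 74.9% ≤ 95% → qualifies.
Product C: score 628 ≥ 600; DTI 41.1% ≤ 43%; LTV 74.9% ≤ 85%; employment 18 < 24 mo; reserves 16.0 ≥ 9 mo → does not qualify.

Product B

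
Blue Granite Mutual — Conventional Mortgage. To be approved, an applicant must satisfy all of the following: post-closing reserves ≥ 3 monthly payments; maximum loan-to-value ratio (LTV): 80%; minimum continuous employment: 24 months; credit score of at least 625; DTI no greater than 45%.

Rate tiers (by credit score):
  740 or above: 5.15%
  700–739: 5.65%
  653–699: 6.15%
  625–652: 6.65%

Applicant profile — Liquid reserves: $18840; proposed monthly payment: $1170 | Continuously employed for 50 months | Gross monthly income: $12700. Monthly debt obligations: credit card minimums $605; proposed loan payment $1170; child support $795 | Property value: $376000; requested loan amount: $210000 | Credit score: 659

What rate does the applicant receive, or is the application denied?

Approved at 6.15%

Credit score 659 ≥ 625 (meets minimum)
LTV: 210,000 ÷ 376,000 = 55.9%, within 80% cap
Reserves: 18,840 ÷ 1,170 = 16.1 months (meets 3-month minimum)
Employment 50 ≥ 24 months
Total monthly debts = (605 + 1,170 + 795) = 2,570. DTI: 2,570 ÷ 12,700 = 20.2%, within the 45% cap
All requirements met. Score 659 falls in the 653–699 tier → 6.15%.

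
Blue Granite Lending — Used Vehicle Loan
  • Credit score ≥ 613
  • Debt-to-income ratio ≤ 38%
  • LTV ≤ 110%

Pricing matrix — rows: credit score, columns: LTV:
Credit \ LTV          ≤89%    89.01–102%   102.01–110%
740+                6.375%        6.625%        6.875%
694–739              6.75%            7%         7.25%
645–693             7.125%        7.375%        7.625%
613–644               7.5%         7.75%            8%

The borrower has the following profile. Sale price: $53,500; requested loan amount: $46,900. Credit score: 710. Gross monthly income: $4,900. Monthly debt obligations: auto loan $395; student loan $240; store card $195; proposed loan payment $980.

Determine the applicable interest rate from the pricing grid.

6.75%

Credit score 710 ≥ 613; Total monthly debts = (395 + 240 + 195 + 980) = 1,810. DTI = 1,810/4,900 = 36.9% ≤ 38%
Loan-to-value = 46,900/53,500 = 87.7% — pass (110% max)
Credit 710 → row 694–739; LTV 87.7% → column ≤89%. Grid cell → 6.75%.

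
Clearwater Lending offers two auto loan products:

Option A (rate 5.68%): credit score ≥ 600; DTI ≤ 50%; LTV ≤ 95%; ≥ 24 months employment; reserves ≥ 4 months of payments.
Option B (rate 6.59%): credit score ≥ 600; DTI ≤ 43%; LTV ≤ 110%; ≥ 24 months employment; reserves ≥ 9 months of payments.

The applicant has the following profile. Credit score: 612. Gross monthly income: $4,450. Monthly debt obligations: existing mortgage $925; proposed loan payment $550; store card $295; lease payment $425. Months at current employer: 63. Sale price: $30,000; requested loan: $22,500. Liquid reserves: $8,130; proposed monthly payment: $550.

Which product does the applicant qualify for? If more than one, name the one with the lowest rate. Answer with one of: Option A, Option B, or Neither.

Total debts = (925 + 550 + 295 + 425) = 2,195; DTI = 2,195/4,450 = 49.3%.
LTV = 22,500/30,000 = 75%.
Reserves = 8,130/550 = 14.8 months.
Option A: score 612 ≥ 600; DTI 49.3% ≤ 50%; LTV 75% ≤ 95%; employment 63 ≥ 24 mo; reserves 14.8 ≥ 4 mo → qualifies.
Option B: score 612 ≥ 600; DTI 49.3% > 43%; LTV 75% ≤ 110%; employment 63 ≥ 24 mo; reserves 14.8 ≥ 9 mo → does not qualify.

Option A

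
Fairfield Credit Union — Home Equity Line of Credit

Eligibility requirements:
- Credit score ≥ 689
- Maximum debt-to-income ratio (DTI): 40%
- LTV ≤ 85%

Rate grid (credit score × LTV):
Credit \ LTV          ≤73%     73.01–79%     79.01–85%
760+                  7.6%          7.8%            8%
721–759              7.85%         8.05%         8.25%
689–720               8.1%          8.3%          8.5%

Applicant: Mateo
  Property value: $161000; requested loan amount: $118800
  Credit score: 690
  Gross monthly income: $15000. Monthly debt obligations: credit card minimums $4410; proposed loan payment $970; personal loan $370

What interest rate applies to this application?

Credit score 690 ≥ 689; Total monthly debts = (4,410 + 970 + 370) = 5,750. DTI = 5,750/15,000 = 38.3% ≤ 40%
Loan-to-value = 118,800/161,000 = 73.8% — pass (85% max)
Credit 690 → row 689–720; LTV 73.8% → column 73.01–79%. Grid cell → 8.3%.

8.3%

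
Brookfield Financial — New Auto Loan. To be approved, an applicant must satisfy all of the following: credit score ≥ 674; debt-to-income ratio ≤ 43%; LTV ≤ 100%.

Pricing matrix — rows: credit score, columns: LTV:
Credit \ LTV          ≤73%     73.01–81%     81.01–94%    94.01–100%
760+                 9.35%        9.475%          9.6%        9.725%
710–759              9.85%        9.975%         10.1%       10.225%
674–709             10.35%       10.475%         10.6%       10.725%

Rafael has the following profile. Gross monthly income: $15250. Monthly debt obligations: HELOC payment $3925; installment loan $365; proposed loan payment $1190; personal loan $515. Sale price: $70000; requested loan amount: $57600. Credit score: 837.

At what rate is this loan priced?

9.6%

Credit score 837 ≥ 674; Total monthly debts = (3,925 + 365 + 1,190 + 515) = 5,995. DTI: 5,995 ÷ 15,250 = 39.3%, within the 43% cap
LTV: 57,600 ÷ 70,000 = 82.3%, within 100% cap
Row: 837 falls in 760+. Column: 82.3% falls in 81.01–94%. Rate = 9.6%.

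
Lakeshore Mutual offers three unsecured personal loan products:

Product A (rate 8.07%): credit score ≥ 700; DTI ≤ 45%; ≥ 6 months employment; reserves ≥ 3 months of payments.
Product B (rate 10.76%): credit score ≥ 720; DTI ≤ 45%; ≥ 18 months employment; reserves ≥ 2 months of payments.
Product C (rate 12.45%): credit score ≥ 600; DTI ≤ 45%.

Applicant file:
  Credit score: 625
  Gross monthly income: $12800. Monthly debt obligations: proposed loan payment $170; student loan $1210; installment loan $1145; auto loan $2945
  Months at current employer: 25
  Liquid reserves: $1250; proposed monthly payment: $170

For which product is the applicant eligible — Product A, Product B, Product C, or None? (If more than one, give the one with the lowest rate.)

Product C

Total debts = (170 + 1,210 + 1,145 + 2,945) = 5,470; DTI = 5,470/12,800 = 42.7%.
Reserves = 1,250/170 = 7.4 months.
Product A: score 625 < 700; DTI 42.7% ≤ 45%; employment 25 ≥ 6 mo; reserves 7.4 ≥ 3 mo → does not qualify.
Product B: score 625 < 720; DTI 42.7% ≤ 45%; employment 25 ≥ 18 mo; reserves 7.4 ≥ 2 mo → does not qualify.
Product C: score 625 ≥ 600; DTI 42.7% ≤ 45% → qualifies.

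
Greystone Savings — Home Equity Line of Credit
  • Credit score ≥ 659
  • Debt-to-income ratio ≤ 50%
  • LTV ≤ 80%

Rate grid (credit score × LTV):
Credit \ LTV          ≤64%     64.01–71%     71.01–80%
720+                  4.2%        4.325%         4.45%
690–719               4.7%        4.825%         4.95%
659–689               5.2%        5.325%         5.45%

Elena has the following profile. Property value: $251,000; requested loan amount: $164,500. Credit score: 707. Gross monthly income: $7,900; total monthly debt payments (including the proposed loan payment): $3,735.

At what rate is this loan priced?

4.825%

Credit score 707 ≥ 659; DTI: 3,735 ÷ 7,900 = 47.3%, within the 50% cap
Loan-to-value = 164,500/251,000 = 65.5% — pass (80% max)
Credit 707 → row 690–719; LTV 65.5% → column 64.01–71%. Grid cell → 4.825%.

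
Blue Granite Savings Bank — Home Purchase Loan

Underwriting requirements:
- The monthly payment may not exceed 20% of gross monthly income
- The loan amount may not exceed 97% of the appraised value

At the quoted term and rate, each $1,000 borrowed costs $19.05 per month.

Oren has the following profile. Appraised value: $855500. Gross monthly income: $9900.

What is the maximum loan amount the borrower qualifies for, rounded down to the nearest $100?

$103,900

Payment cap: 20% × $9,900 = $1,980/month.
At $19.05 per $1,000, that supports 1,980/19.05 × 1,000 ≈ $103,937 → $103,900.
LTV cap: 97% × $855,500 = $829,835 → $829,800.
Binding constraint: payment-to-income.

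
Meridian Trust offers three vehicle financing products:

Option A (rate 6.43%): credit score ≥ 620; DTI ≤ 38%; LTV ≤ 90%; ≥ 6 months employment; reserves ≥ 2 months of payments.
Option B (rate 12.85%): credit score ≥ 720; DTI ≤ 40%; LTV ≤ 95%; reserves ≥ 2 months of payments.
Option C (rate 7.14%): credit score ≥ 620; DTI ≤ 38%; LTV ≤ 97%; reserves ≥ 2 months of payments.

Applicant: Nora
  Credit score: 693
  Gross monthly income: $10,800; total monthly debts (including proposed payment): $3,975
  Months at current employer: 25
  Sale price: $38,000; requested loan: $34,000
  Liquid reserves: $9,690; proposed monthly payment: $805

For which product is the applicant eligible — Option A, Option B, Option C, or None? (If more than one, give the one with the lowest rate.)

DTI = 3,975/10,800 = 36.8%.
LTV = 34,000/38,000 = 89.5%.
Reserves = 9,690/805 = 12.0 months.
Option A: score 693 ≥ 620; DTI 36.8% ≤ 38%; LTV 89.5% ≤ 90%; employment 25 ≥ 6 mo; reserves 12.0 ≥ 2 mo → qualifies.
Option B: score 693 < 720; DTI 36.8% ≤ 40%; LTV 89.5% ≤ 95%; reserves 12.0 ≥ 2 mo → does not qualify.
Option C: score 693 ≥ 620; DTI 36.8% ≤ 38%; LTV 89.5% ≤ 97%; reserves 12.0 ≥ 2 mo → qualifies.
Qualifying: Option A, Option C. Lowest rate is 6.43% → Option A.

Option A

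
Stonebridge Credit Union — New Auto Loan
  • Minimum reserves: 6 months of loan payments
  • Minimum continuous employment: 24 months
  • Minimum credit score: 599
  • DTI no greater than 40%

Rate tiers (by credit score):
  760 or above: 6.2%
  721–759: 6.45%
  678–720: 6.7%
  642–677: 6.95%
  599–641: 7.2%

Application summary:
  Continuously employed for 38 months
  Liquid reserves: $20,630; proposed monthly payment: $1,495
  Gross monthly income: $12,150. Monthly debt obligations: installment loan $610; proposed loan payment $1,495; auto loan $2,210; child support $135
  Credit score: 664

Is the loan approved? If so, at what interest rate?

Credit score 664 ≥ 599 (meets minimum)
Liquid reserves cover 20,630/1,495 = 13.8 months — ≥ 6 required
Total monthly debts = (610 + 1,495 + 2,210 + 135) = 4,450. Debt-to-income = 4,450/12,150 = 36.6% — meets 40% limit
Employment 38 ≥ 24 months
All requirements met. Score 664 falls in the 642–677 tier → 6.95%.

Approved at 6.95%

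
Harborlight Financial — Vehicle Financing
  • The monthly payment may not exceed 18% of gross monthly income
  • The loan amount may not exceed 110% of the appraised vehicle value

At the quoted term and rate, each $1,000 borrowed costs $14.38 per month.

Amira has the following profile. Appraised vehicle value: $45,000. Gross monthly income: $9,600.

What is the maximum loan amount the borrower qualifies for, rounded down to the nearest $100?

$49,500

Payment cap: 18% × $9,600 = $1,728/month.
At $14.38 per $1,000, that supports 1,728/14.38 × 1,000 ≈ $120,166 → $120,100.
LTV cap: 110% × $45,000 = $49,500 → $49,500.
Binding constraint: loan-to-value.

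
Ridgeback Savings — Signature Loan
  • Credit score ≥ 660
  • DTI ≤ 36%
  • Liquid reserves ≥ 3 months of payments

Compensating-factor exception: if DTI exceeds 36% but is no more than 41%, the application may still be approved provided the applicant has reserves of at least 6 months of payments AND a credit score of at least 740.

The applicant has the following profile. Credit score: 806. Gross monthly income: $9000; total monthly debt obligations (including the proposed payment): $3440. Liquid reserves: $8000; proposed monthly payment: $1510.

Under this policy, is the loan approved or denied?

Credit score 806 ≥ 660 (meets base)
DTI: 3,440 ÷ 9,000 = 38.2%, over the 36% base limit.
Reserves: 8,000 ÷ 1,510 = 5.3 months (meets 3-month minimum)
DTI 38.2% is within the 36%–41% exception band; checking compensating factors.
Override check — reserves: 5.3 mo (short of 6); score: 806 (ok).
Override conditions not both satisfied; exception does not apply.

Denied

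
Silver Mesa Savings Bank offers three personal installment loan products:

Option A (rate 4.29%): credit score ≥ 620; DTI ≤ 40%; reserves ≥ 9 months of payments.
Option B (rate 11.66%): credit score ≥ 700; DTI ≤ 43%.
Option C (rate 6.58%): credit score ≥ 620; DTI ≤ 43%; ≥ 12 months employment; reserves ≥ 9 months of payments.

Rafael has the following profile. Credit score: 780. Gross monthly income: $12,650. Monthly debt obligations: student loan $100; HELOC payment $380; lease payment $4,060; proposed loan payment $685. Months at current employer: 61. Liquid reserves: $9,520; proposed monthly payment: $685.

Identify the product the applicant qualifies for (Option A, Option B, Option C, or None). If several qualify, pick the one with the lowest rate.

Option C

Total debts = (100 + 380 + 4,060 + 685) = 5,225; DTI = 5,225/12,650 = 41.3%.
Reserves = 9,520/685 = 13.9 months.
Option A: score 780 ≥ 620; DTI 41.3% > 40%; reserves 13.9 ≥ 9 mo → does not qualify.
Option B: score 780 ≥ 700; DTI 41.3% ≤ 43% → qualifies.
Option C: score 780 ≥ 620; DTI 41.3% ≤ 43%; employment 61 ≥ 12 mo; reserves 13.9 ≥ 9 mo → qualifies.
Qualifying: Option B, Option C. Lowest rate is 6.58% → Option C.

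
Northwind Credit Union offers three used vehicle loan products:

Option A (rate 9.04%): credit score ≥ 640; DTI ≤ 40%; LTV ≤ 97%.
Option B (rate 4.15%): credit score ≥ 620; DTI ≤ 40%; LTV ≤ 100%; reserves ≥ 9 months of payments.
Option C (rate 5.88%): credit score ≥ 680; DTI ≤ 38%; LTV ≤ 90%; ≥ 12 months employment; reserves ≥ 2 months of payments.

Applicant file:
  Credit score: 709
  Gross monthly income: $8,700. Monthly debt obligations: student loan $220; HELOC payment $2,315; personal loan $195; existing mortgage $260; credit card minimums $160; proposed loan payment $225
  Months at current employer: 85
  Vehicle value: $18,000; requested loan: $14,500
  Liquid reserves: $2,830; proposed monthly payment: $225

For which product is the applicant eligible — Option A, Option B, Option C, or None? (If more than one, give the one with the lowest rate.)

Option B

Total debts = (220 + 2,315 + 195 + 260 + 160 + 225) = 3,375; DTI = 3,375/8,700 = 38.8%.
LTV = 14,500/18,000 = 80.6%.
Reserves = 2,830/225 = 12.6 months.
Option A: score 709 ≥ 640; DTI 38.8% ≤ 40%; LTV 80.6% ≤ 97% → qualifies.
Option B: score 709 ≥ 620; DTI 38.8% ≤ 40%; LTV 80.6% ≤ 100%; reserves 12.6 ≥ 9 mo → qualifies.
Option C: score 709 ≥ 680; DTI 38.8% > 38%; LTV 80.6% ≤ 90%; employment 85 ≥ 12 mo; reserves 12.6 ≥ 2 mo → does not qualify.
Qualifying: Option A, Option B. Lowest rate is 4.15% → Option B.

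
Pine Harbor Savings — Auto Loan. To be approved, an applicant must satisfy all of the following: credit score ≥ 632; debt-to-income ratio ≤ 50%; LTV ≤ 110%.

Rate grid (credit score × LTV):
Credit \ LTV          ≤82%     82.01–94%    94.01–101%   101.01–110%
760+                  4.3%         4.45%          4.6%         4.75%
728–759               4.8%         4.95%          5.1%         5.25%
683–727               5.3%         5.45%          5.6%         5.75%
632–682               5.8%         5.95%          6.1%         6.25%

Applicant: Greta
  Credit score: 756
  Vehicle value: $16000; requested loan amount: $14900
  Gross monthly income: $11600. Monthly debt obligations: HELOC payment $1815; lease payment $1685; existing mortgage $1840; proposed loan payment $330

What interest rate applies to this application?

Credit score 756 ≥ 632; Total monthly debts = (1,815 + 1,685 + 1,840 + 330) = 5,670. Debt-to-income = 5,670/11,600 = 48.9% — meets 50% limit
LTV: 14,900 ÷ 16,000 = 93.1%, within 110% cap
Credit 756 → row 728–759; LTV 93.1% → column 82.01–94%. Grid cell → 4.95%.

4.95%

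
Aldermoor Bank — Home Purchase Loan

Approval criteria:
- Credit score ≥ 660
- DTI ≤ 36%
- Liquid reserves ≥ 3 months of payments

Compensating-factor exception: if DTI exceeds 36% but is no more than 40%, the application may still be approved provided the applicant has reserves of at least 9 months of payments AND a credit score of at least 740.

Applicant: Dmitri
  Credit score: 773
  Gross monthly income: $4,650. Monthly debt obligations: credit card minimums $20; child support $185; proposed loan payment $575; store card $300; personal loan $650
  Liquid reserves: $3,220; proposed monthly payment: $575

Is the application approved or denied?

Credit score 773 ≥ 660 (meets base)
Total debts = (20 + 185 + 575 + 300 + 650) = 1,730. DTI = 1,730/4,650 = 37.2% > 36% — standard DTI limit exceeded.
Liquid reserves cover 3,220/575 = 5.6 months — ≥ 3 required
DTI 37.2% is within the 36%–40% exception band; checking compensating factors.
Reserves 5.6 < 9 months; credit score 773 ≥ 740.
Override conditions not both satisfied; exception does not apply.

Denied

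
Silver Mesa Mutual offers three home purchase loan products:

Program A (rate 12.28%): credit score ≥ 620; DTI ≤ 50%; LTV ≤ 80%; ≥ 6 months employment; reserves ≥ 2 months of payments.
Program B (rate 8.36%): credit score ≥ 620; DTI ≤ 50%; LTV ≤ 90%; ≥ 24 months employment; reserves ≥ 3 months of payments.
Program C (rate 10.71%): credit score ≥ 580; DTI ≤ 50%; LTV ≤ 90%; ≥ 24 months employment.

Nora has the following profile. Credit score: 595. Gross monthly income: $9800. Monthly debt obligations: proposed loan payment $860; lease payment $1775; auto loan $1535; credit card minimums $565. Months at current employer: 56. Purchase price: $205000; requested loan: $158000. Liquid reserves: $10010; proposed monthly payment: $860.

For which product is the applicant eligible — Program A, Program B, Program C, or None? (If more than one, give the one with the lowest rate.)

Program C

Total debts = (860 + 1,775 + 1,535 + 565) = 4,735; DTI = 4,735/9,800 = 48.3%.
LTV = 158,000/205,000 = 77.1%.
Reserves = 10,010/860 = 11.6 months.
Program A: score 595 < 620; DTI 48.3% ≤ 50%; LTV 77.1% ≤ 80%; employment 56 ≥ 6 mo; reserves 11.6 ≥ 2 mo → does not qualify.
Program B: score 595 < 620; DTI 48.3% ≤ 50%; LTV 77.1% ≤ 90%; employment 56 ≥ 24 mo; reserves 11.6 ≥ 3 mo → does not qualify.
Program C: score 595 ≥ 580; DTI 48.3% ≤ 50%; LTV 77.1% ≤ 90%; employment 56 ≥ 24 mo → qualifies.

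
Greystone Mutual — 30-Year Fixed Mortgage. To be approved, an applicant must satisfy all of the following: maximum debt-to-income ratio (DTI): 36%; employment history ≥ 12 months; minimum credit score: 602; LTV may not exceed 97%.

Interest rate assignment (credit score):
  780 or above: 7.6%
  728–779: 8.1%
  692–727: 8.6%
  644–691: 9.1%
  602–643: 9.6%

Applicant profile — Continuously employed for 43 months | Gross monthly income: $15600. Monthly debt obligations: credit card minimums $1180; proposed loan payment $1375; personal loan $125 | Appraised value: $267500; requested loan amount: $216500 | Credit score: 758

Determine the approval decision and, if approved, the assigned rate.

Approved at 8.1%

Credit score 758 ≥ 602 (meets minimum)
Employment 43 ≥ 12 months
LTV = 216,500/267,500 = 80.9% ≤ 97%
Total monthly debts = (1,180 + 1,375 + 125) = 2,680. Debt-to-income = 2,680/15,600 = 17.2% — meets 36% limit
All requirements met. Score 758 falls in the 728–779 tier → 8.1%.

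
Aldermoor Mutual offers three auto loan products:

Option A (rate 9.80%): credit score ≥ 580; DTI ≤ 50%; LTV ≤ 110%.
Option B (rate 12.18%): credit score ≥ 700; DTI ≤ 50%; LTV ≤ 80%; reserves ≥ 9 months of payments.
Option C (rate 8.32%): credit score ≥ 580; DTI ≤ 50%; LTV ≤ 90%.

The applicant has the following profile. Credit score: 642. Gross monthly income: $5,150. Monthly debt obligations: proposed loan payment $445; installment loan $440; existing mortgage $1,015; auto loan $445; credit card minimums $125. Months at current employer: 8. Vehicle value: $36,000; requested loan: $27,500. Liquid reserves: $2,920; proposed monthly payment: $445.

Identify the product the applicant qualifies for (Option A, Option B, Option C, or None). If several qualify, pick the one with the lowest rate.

Total debts = (445 + 440 + 1,015 + 445 + 125) = 2,470; DTI = 2,470/5,150 = 48%.
LTV = 27,500/36,000 = 76.4%.
Reserves = 2,920/445 = 6.6 months.
Option A: score 642 ≥ 580; DTI 48% ≤ 50%; LTV 76.4% ≤ 110% → qualifies.
Option B: score 642 < 700; DTI 48% ≤ 50%; LTV 76.4% ≤ 80%; reserves 6.6 < 9 mo → does not qualify.
Option C: score 642 ≥ 580; DTI 48% ≤ 50%; LTV 76.4% ≤ 90% → qualifies.
Qualifying: Option A, Option C. Lowest rate is 8.32% → Option C.

Option C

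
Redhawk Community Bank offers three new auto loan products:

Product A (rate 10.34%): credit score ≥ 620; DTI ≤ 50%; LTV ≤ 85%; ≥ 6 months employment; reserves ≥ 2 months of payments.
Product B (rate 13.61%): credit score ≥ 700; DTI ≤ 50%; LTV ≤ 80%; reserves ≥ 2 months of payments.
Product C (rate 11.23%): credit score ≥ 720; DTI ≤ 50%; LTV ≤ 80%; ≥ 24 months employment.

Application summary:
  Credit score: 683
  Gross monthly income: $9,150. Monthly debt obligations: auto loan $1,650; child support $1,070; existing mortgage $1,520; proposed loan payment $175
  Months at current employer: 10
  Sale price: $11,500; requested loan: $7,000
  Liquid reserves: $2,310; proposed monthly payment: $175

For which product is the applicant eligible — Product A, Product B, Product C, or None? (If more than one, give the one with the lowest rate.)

Product A

Total debts = (1,650 + 1,070 + 1,520 + 175) = 4,415; DTI = 4,415/9,150 = 48.3%.
LTV = 7,000/11,500 = 60.9%.
Reserves = 2,310/175 = 13.2 months.
Product A: score 683 ≥ 620; DTI 48.3% ≤ 50%; LTV 60.9% ≤ 85%; employment 10 ≥ 6 mo; reserves 13.2 ≥ 2 mo → qualifies.
Product B: score 683 < 700; DTI 48.3% ≤ 50%; LTV 60.9% ≤ 80%; reserves 13.2 ≥ 2 mo → does not qualify.
Product C: score 683 < 720; DTI 48.3% ≤ 50%; LTV 60.9% ≤ 80%; employment 10 < 24 mo → does not qualify.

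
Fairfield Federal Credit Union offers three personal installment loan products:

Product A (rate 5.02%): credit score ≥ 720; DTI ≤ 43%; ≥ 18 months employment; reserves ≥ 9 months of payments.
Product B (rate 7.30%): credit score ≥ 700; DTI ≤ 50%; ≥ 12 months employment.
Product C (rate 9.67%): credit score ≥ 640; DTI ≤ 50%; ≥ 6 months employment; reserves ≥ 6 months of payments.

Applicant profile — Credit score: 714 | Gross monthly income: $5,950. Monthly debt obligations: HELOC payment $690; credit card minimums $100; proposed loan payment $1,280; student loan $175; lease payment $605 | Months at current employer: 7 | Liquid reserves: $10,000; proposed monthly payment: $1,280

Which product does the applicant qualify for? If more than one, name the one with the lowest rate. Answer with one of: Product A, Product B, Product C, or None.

Total debts = (690 + 100 + 1,280 + 175 + 605) = 2,850; DTI = 2,850/5,950 = 47.9%.
Reserves = 10,000/1,280 = 7.8 months.
Product A: score 714 < 720; DTI 47.9% > 43%; employment 7 < 18 mo; reserves 7.8 < 9 mo → does not qualify.
Product B: score 714 ≥ 700; DTI 47.9% ≤ 50%; employment 7 < 12 mo → does not qualify.
Product C: score 714 ≥ 640; DTI 47.9% ≤ 50%; employment 7 ≥ 6 mo; reserves 7.8 ≥ 6 mo → qualifies.

Product C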